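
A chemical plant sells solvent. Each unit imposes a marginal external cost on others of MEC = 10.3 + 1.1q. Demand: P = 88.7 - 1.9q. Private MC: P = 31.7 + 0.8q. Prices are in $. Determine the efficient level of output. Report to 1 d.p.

q* = 12.3

Social marginal cost = private MC + MEC = 42.0 + 1.9q.
Set SMC = demand: 42.0 + 1.9q = 88.7 - 1.9q → q* = 12.2895.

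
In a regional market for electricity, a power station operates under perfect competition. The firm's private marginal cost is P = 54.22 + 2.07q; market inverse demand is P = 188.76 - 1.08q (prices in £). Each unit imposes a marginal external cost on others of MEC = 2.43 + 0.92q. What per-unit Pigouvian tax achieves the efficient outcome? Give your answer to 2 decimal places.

Social marginal cost = private MC + MEC = 56.65 + 2.99q.
Set SMC = demand: 56.65 + 2.99q = 188.76 - 1.08q → q* = 32.4595.
The Pigouvian tax equals MEC at q*: 2.43 + 0.92×32.4595 = 32.2927.

tax = £32.29 per unit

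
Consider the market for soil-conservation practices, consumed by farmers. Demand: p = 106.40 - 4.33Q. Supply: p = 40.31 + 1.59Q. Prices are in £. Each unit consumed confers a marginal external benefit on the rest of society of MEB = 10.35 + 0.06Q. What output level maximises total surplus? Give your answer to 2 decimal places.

Social marginal benefit = demand + MEB = 116.75 - 4.27Q.
Set SMB = MC: 116.75 - 4.27Q = 40.31 + 1.59Q → Q* = 13.0444.

Q* = 13.04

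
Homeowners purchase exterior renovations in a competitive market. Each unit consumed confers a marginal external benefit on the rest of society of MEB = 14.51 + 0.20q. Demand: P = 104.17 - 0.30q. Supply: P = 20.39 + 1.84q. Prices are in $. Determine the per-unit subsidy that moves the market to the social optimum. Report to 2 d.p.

Social marginal benefit = demand + MEB = 118.68 - 0.10q.
Set SMB = MC: 118.68 - 0.10q = 20.39 + 1.84q → q* = 50.6649.
The Pigouvian subsidy equals MEB at q*: 14.51 + 0.20×50.6649 = 24.6430.

subsidy = $24.64 per unit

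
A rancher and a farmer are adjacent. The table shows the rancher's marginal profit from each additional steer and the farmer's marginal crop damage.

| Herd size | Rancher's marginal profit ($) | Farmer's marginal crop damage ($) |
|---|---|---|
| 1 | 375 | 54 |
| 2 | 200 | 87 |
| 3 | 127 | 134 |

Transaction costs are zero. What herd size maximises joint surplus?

2

Bargaining reaches the level where marginal profit last exceeds marginal crop damage.
That holds through level 2 (200 ≥ 87) but not at 3 (127 < 134).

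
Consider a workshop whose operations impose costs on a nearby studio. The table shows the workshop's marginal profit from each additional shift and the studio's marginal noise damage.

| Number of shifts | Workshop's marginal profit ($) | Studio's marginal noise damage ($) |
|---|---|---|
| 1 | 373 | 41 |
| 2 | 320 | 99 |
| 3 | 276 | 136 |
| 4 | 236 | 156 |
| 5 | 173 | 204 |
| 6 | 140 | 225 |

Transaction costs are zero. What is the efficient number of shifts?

4

Bargaining reaches the level where marginal profit last exceeds marginal noise damage.
That holds through level 4 (236 ≥ 156) but not at 5 (173 < 204).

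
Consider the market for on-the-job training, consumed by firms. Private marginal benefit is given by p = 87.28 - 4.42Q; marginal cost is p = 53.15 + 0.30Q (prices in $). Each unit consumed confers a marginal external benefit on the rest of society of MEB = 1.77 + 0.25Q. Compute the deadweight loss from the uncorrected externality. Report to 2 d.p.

DWL = $1.43

Market equilibrium (private): 53.15 + 0.30Q = 87.28 - 4.42Q → Q_m = 7.2309.
Social marginal benefit = demand + MEB = 89.05 - 4.17Q.
Set SMB = MC: 89.05 - 4.17Q = 53.15 + 0.30Q → Q* = 8.0313.
Height of the DWL triangle at Q_m is SMB(Q_m) − MC(Q_m) = MEB(Q_m) = 3.5777.
DWL = ½ × 0.8004 × 3.5777 = 1.4318.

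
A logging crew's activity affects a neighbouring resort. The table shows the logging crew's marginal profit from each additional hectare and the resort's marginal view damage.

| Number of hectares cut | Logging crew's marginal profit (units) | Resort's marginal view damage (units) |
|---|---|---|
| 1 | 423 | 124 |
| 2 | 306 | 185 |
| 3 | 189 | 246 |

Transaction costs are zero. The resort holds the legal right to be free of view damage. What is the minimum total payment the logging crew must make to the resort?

309

Efficient level: marginal profit ≥ marginal view damage through level 2, so k* = 2.
With the resort holding the right, the logging crew must at least compensate total damage at k*: 124 + 185 = 309.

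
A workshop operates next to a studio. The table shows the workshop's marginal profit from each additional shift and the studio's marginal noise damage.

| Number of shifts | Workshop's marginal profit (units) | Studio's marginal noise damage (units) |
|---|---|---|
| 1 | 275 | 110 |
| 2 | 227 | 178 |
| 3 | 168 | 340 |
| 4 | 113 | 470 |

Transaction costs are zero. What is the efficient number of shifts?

2

Bargaining reaches the level where marginal profit last exceeds marginal noise damage.
That holds through level 2 (227 ≥ 178) but not at 3 (168 < 340).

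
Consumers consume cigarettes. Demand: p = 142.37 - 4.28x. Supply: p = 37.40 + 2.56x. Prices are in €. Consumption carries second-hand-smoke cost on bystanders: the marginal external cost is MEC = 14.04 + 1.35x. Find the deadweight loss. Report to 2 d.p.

DWL = €73.75

Market equilibrium (private): 37.40 + 2.56x = 142.37 - 4.28x → x_m = 15.3465.
Social marginal benefit = demand − MEC = 128.33 - 5.63x.
Set SMB = MC: 128.33 - 5.63x = 37.40 + 2.56x → x* = 11.1026.
The welfare-loss triangle has base |x_m − x*| and height MEC(x_m) (the vertical gap between SMB and MC is zero at x* and MEC at x_m).
DWL = ½ × 4.2439 × 34.7578 = 73.7543.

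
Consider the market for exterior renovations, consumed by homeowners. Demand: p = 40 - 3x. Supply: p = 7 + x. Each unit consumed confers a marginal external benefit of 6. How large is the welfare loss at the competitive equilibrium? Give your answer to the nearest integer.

DWL = 5

Market equilibrium (private): 7 + x = 40 - 3x → x_m = 8.2500.
Social marginal benefit = demand + MEB = 46 - 3x.
Set SMB = MC: 46 - 3x = 7 + x → x* = 9.7500.
Between x* and x_m the wedge SMB − MC runs linearly from 0 to MEB(x_m), so the loss is a triangle.
DWL = ½ × 1.5000 × 6.0000 = 4.5000.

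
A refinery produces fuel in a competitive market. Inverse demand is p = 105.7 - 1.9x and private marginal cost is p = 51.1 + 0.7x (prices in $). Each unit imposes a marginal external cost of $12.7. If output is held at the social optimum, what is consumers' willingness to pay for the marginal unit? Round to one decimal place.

P = $75.1

Social marginal cost = private MC + MEC = 63.8 + 0.7x.
Set SMC = demand: 63.8 + 0.7x = 105.7 - 1.9x → x* = 16.1154.
Consumer price on the demand curve at x*: 105.7 − 1.9×16.1154 = 75.0807.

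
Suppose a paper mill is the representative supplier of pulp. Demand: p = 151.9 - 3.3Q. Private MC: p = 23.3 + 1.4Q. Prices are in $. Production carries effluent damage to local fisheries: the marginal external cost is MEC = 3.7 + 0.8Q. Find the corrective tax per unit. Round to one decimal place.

Social marginal cost = private MC + MEC = 27.0 + 2.2Q.
Set SMC = demand: 27.0 + 2.2Q = 151.9 - 3.3Q → Q* = 22.7091.
The Pigouvian tax equals MEC at Q*: 3.7 + 0.8×22.7091 = 21.8673.

tax = $21.9 per unit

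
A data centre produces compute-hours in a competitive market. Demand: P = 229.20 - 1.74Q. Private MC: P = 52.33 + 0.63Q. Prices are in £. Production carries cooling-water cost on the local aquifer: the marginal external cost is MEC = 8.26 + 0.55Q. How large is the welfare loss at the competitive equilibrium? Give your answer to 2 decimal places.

Market equilibrium (private): 52.33 + 0.63Q = 229.20 - 1.74Q → Q_m = 74.6287.
Social marginal cost = private MC + MEC = 60.59 + 1.18Q.
Set SMC = demand: 60.59 + 1.18Q = 229.20 - 1.74Q → Q* = 57.7432.
The loss is the area between SMC and demand from Q* to Q_m; with linear curves that's a triangle of height MEC(Q_m).
DWL = ½ × 16.8855 × 49.3058 = 416.2765.

DWL = £416.28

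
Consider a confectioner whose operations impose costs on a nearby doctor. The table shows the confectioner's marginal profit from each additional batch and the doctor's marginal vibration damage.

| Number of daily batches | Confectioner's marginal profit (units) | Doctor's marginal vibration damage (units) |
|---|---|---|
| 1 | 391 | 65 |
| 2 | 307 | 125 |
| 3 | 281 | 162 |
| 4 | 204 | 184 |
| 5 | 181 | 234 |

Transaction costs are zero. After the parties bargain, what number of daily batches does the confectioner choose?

Bargaining reaches the level where marginal profit last exceeds marginal vibration damage.
That holds through level 4 (204 ≥ 184) but not at 5 (181 < 234).

4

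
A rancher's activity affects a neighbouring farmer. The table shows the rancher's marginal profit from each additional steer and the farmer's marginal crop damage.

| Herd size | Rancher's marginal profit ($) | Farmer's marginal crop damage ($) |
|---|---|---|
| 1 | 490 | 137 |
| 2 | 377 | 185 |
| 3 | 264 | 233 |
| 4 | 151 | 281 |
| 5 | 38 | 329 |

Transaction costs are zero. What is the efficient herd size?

Bargaining reaches the level where marginal profit last exceeds marginal crop damage.
That holds through level 3 (264 ≥ 233) but not at 4 (151 < 281).

3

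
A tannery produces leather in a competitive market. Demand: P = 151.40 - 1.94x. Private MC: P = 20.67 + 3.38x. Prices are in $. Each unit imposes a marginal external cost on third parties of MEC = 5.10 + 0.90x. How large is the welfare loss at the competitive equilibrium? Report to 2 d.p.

DWL = $59.54

Market equilibrium (private): 20.67 + 3.38x = 151.40 - 1.94x → x_m = 24.5733.
Social marginal cost = private MC + MEC = 25.77 + 4.28x.
Set SMC = demand: 25.77 + 4.28x = 151.40 - 1.94x → x* = 20.1977.
The loss is the area between SMC and demand from x* to x_m; with linear curves that's a triangle of height MEC(x_m).
DWL = ½ × 4.3756 × 27.2160 = 59.5432.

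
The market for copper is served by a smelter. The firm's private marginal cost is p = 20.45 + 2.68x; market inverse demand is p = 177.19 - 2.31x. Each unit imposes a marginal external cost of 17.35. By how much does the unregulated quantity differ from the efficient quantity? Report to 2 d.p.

3.48 units

Market equilibrium (private): 20.45 + 2.68x = 177.19 - 2.31x → x_m = 31.4108.
Social marginal cost = private MC + MEC = 37.80 + 2.68x.
Set SMC = demand: 37.80 + 2.68x = 177.19 - 2.31x → x* = 27.9339.
Gap = |31.4108 − 27.9339| = 3.4769.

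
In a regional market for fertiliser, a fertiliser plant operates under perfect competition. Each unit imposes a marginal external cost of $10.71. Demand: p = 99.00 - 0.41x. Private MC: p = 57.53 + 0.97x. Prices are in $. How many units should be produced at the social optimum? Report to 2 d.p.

x* = 22.29

Social marginal cost = private MC + MEC = 68.24 + 0.97x.
Set SMC = demand: 68.24 + 0.97x = 99.00 - 0.41x → x* = 22.2899.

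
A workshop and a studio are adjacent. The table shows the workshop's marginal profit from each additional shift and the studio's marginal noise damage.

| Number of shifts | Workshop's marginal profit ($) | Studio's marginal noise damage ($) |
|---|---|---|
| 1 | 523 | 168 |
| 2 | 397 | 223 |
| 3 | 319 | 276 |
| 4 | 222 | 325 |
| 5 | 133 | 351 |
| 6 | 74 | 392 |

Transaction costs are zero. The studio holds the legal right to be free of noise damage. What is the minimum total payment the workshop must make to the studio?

$667

Efficient level: marginal profit ≥ marginal noise damage through level 3, so k* = 3.
With the studio holding the right, the workshop must at least compensate total damage at k*: 168 + 223 + 276 = 667.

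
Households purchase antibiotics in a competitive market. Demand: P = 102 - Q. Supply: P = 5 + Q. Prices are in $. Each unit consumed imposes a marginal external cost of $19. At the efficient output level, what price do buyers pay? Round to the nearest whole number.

Social marginal benefit = demand − MEC = 83 - Q.
Set SMB = MC: 83 - Q = 5 + Q → Q* = 39.0000.
Consumer price on the demand curve at Q*: 102 − 1×39.0000 = 63.0000.

P = $63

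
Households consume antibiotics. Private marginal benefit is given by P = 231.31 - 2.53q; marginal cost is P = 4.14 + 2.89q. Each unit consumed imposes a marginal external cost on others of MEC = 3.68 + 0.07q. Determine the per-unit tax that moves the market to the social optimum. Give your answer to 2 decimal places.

Social marginal benefit = demand − MEC = 227.63 - 2.60q.
Set SMB = MC: 227.63 - 2.60q = 4.14 + 2.89q → q* = 40.7086.
The Pigouvian tax equals MEC at q*: 3.68 + 0.07×40.7086 = 6.5296.

tax = 6.53 per unit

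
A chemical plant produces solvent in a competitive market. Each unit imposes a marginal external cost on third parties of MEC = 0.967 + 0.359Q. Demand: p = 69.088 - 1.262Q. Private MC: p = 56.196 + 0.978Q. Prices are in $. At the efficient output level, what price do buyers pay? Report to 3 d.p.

P = $63.298

Social marginal cost = private MC + MEC = 57.163 + 1.337Q.
Set SMC = demand: 57.163 + 1.337Q = 69.088 - 1.262Q → Q* = 4.5883.
Consumer price on the demand curve at Q*: 69.088 − 1.262×4.5883 = 63.2976.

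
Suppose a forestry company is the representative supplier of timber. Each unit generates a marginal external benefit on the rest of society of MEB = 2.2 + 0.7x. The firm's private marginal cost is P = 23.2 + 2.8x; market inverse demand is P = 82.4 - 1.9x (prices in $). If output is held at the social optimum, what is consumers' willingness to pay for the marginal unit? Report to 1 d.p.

P = $53.2

Social marginal cost = private MC − MEB = 21.0 + 2.1x.
Set SMC = demand: 21.0 + 2.1x = 82.4 - 1.9x → x* = 15.3500.
Consumer price on the demand curve at x*: 82.4 − 1.9×15.3500 = 53.2350.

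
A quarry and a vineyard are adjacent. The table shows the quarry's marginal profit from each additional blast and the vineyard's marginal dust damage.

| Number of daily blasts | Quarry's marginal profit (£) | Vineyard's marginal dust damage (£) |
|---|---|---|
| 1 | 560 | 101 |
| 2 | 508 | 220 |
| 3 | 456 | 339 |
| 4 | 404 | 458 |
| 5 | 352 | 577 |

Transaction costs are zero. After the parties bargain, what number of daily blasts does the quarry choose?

Bargaining reaches the level where marginal profit last exceeds marginal dust damage.
That holds through level 3 (456 ≥ 339) but not at 4 (404 < 458).

3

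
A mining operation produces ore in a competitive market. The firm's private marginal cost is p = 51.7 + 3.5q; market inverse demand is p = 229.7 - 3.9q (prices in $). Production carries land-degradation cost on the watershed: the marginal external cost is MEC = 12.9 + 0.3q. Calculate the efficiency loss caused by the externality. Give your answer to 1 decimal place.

DWL = $26.3

Market equilibrium (private): 51.7 + 3.5q = 229.7 - 3.9q → q_m = 24.0541.
Social marginal cost = private MC + MEC = 64.6 + 3.8q.
Set SMC = demand: 64.6 + 3.8q = 229.7 - 3.9q → q* = 21.4416.
Height of the DWL triangle at q_m is SMC(q_m) − demand(q_m) = MEC(q_m) = 20.1162.
DWL = ½ × 2.6125 × 20.1162 = 26.2768.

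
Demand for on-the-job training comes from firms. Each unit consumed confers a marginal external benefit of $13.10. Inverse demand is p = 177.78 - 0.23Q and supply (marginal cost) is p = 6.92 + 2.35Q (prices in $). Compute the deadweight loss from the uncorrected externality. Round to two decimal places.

DWL = $33.26

Market equilibrium (private): 6.92 + 2.35Q = 177.78 - 0.23Q → Q_m = 66.2248.
Social marginal benefit = demand + MEB = 190.88 - 0.23Q.
Set SMB = MC: 190.88 - 0.23Q = 6.92 + 2.35Q → Q* = 71.3023.
The loss is the area between SMB and MC from Q* to Q_m; with linear curves that's a triangle of height MEB(Q_m).
DWL = ½ × 5.0775 × 13.1000 = 33.2576.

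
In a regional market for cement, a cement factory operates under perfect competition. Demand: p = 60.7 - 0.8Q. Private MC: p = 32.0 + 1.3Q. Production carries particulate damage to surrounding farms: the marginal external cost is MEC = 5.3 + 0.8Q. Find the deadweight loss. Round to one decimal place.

Market equilibrium (private): 32.0 + 1.3Q = 60.7 - 0.8Q → Q_m = 13.6667.
Social marginal cost = private MC + MEC = 37.3 + 2.1Q.
Set SMC = demand: 37.3 + 2.1Q = 60.7 - 0.8Q → Q* = 8.0690.
Between Q* and Q_m the wedge SMC − demand runs linearly from 0 to MEC(Q_m), so the loss is a triangle.
DWL = ½ × 5.5977 × 16.2333 = 45.4346.

DWL = 45.4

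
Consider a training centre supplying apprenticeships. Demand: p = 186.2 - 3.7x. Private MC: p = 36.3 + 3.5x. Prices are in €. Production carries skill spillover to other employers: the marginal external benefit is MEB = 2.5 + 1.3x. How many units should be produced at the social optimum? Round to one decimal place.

x* = 25.8

Social marginal cost = private MC − MEB = 33.8 + 2.2x.
Set SMC = demand: 33.8 + 2.2x = 186.2 - 3.7x → x* = 25.8305.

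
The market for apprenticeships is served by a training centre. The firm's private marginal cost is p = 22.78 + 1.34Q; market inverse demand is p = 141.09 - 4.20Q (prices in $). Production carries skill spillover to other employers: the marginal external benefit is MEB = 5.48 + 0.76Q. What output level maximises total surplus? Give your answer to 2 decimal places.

Social marginal cost = private MC − MEB = 17.30 + 0.58Q.
Set SMC = demand: 17.30 + 0.58Q = 141.09 - 4.20Q → Q* = 25.8975.

Q* = 25.90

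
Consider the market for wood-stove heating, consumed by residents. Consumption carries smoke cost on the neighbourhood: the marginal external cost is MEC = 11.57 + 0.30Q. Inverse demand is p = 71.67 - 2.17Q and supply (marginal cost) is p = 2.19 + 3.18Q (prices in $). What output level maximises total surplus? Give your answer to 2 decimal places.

Social marginal benefit = demand − MEC = 60.10 - 2.47Q.
Set SMB = MC: 60.10 - 2.47Q = 2.19 + 3.18Q → Q* = 10.2496.

Q* = 10.25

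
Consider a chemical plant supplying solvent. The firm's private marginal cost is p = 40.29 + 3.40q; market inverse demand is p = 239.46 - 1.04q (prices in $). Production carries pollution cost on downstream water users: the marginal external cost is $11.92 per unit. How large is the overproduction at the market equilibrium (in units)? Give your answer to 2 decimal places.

Market equilibrium (private): 40.29 + 3.40q = 239.46 - 1.04q → q_m = 44.8581.
Social marginal cost = private MC + MEC = 52.21 + 3.40q.
Set SMC = demand: 52.21 + 3.40q = 239.46 - 1.04q → q* = 42.1734.
Gap = |44.8581 − 42.1734| = 2.6847.

2.68 units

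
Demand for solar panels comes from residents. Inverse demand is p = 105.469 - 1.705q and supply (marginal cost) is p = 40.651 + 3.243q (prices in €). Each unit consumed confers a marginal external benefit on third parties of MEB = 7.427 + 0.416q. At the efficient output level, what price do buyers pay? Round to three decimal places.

P = €78.289

Social marginal benefit = demand + MEB = 112.896 - 1.289q.
Set SMB = MC: 112.896 - 1.289q = 40.651 + 3.243q → q* = 15.9411.
Consumer price on the demand curve at q*: 105.469 − 1.705×15.9411 = 78.2894.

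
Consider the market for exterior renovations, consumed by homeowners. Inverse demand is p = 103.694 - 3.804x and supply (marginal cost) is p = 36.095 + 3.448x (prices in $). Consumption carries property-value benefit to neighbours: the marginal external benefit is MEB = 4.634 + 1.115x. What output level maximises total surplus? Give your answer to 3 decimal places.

Social marginal benefit = demand + MEB = 108.328 - 2.689x.
Set SMB = MC: 108.328 - 2.689x = 36.095 + 3.448x → x* = 11.7701.

x* = 11.770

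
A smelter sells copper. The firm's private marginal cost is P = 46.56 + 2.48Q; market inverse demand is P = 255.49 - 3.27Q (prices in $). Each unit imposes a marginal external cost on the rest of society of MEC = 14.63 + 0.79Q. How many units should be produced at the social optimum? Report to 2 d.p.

Q* = 29.71

Social marginal cost = private MC + MEC = 61.19 + 3.27Q.
Set SMC = demand: 61.19 + 3.27Q = 255.49 - 3.27Q → Q* = 29.7095.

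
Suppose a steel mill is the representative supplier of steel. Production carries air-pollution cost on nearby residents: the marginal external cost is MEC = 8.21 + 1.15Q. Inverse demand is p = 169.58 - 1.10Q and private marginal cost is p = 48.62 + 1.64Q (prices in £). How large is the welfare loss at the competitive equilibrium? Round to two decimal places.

DWL = £447.09

Market equilibrium (private): 48.62 + 1.64Q = 169.58 - 1.10Q → Q_m = 44.1460.
Social marginal cost = private MC + MEC = 56.83 + 2.79Q.
Set SMC = demand: 56.83 + 2.79Q = 169.58 - 1.10Q → Q* = 28.9846.
Between Q* and Q_m the wedge SMC − demand runs linearly from 0 to MEC(Q_m), so the loss is a triangle.
DWL = ½ × 15.1614 × 58.9779 = 447.0938.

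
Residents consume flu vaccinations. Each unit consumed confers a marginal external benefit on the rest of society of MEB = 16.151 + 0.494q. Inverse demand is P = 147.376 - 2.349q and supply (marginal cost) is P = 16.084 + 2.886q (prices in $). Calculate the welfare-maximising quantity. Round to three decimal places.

q* = 31.100

Social marginal benefit = demand + MEB = 163.527 - 1.855q.
Set SMB = MC: 163.527 - 1.855q = 16.084 + 2.886q → q* = 31.0996.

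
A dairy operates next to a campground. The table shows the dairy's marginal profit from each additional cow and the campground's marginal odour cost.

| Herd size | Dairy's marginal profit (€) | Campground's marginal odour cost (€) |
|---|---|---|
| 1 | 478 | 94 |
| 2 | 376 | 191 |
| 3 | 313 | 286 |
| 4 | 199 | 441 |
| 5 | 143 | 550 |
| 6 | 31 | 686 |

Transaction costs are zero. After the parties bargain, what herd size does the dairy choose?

Bargaining reaches the level where marginal profit last exceeds marginal odour cost.
That holds through level 3 (313 ≥ 286) but not at 4 (199 < 441).

3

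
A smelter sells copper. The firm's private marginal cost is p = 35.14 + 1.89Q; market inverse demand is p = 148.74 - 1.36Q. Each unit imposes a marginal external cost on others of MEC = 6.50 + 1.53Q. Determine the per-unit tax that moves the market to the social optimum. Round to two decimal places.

tax = 40.78 per unit

Social marginal cost = private MC + MEC = 41.64 + 3.42Q.
Set SMC = demand: 41.64 + 3.42Q = 148.74 - 1.36Q → Q* = 22.4059.
The Pigouvian tax equals MEC at Q*: 6.50 + 1.53×22.4059 = 40.7810.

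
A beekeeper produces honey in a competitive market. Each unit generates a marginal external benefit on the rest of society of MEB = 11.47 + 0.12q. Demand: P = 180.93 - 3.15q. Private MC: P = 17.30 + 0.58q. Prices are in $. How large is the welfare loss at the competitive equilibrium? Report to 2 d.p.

DWL = $38.79

Market equilibrium (private): 17.30 + 0.58q = 180.93 - 3.15q → q_m = 43.8686.
Social marginal cost = private MC − MEB = 5.83 + 0.46q.
Set SMC = demand: 5.83 + 0.46q = 180.93 - 3.15q → q* = 48.5042.
Height of the DWL triangle at q_m is demand(q_m) − SMC(q_m) = MEB(q_m) = 16.7342.
DWL = ½ × 4.6356 × 16.7342 = 38.7865.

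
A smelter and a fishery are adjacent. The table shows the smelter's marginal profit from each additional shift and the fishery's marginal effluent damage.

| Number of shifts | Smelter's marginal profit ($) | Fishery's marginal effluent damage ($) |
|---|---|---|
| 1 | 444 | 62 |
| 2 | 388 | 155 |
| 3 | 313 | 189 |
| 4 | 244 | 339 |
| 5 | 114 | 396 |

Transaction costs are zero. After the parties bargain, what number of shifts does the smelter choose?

Bargaining reaches the level where marginal profit last exceeds marginal effluent damage.
That holds through level 3 (313 ≥ 189) but not at 4 (244 < 339).

3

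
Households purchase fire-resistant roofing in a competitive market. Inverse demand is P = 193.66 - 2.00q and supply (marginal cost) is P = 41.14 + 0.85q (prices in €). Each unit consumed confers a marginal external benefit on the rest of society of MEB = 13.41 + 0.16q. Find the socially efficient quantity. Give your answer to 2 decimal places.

q* = 61.68

Social marginal benefit = demand + MEB = 207.07 - 1.84q.
Set SMB = MC: 207.07 - 1.84q = 41.14 + 0.85q → q* = 61.6840.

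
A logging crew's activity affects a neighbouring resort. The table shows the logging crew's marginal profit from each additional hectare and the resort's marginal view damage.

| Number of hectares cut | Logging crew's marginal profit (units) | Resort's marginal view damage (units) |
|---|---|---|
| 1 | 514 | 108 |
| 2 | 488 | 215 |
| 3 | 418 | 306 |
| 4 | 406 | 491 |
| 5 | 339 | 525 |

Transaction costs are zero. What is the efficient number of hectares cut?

Bargaining reaches the level where marginal profit last exceeds marginal view damage.
That holds through level 3 (418 ≥ 306) but not at 4 (406 < 491).

3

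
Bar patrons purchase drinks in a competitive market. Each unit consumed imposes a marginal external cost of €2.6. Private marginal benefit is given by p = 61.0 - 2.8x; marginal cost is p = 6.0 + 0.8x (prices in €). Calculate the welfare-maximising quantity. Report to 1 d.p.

Social marginal benefit = demand − MEC = 58.4 - 2.8x.
Set SMB = MC: 58.4 - 2.8x = 6.0 + 0.8x → x* = 14.5556.

x* = 14.6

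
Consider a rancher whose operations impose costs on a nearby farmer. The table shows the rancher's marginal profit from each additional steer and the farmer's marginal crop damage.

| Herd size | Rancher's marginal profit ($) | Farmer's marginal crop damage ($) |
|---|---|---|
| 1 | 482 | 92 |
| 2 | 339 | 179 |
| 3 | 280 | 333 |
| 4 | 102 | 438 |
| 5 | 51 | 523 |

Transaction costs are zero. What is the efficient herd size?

Bargaining reaches the level where marginal profit last exceeds marginal crop damage.
That holds through level 2 (339 ≥ 179) but not at 3 (280 < 333).

2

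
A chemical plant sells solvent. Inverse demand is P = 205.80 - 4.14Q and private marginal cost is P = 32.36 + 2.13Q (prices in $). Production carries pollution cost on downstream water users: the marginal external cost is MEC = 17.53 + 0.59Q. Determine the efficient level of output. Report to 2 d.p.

Q* = 22.73

Social marginal cost = private MC + MEC = 49.89 + 2.72Q.
Set SMC = demand: 49.89 + 2.72Q = 205.80 - 4.14Q → Q* = 22.7274.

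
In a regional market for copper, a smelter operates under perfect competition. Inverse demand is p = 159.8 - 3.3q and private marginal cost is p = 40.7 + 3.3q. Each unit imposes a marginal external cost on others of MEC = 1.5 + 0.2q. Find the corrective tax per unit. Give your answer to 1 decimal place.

tax = 5.0 per unit

Social marginal cost = private MC + MEC = 42.2 + 3.5q.
Set SMC = demand: 42.2 + 3.5q = 159.8 - 3.3q → q* = 17.2941.
The Pigouvian tax equals MEC at q*: 1.5 + 0.2×17.2941 = 4.9588.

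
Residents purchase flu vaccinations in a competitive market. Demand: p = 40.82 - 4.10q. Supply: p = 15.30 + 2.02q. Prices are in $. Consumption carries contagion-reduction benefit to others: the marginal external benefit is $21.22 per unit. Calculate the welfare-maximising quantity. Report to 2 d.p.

Social marginal benefit = demand + MEB = 62.04 - 4.10q.
Set SMB = MC: 62.04 - 4.10q = 15.30 + 2.02q → q* = 7.6373.

q* = 7.64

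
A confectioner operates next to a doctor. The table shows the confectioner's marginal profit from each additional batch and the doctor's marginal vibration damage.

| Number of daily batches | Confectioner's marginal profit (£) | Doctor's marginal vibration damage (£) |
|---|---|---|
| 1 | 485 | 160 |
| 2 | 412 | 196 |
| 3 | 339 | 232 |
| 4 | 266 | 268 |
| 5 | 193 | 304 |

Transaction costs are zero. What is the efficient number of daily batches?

Bargaining reaches the level where marginal profit last exceeds marginal vibration damage.
That holds through level 3 (339 ≥ 232) but not at 4 (266 < 268).

3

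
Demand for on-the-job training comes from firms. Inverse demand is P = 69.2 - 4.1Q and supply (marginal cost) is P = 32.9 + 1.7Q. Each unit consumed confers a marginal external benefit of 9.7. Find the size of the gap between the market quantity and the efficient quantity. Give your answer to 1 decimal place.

1.7 units

Market equilibrium (private): 32.9 + 1.7Q = 69.2 - 4.1Q → Q_m = 6.2586.
Social marginal benefit = demand + MEB = 78.9 - 4.1Q.
Set SMB = MC: 78.9 - 4.1Q = 32.9 + 1.7Q → Q* = 7.9310.
Gap = |6.2586 − 7.9310| = 1.6724.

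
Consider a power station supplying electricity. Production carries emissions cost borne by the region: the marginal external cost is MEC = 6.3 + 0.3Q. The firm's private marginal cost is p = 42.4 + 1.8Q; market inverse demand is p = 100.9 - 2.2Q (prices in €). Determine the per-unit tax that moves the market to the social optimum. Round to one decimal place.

Social marginal cost = private MC + MEC = 48.7 + 2.1Q.
Set SMC = demand: 48.7 + 2.1Q = 100.9 - 2.2Q → Q* = 12.1395.
The Pigouvian tax equals MEC at Q*: 6.3 + 0.3×12.1395 = 9.9419.

tax = €9.9 per unit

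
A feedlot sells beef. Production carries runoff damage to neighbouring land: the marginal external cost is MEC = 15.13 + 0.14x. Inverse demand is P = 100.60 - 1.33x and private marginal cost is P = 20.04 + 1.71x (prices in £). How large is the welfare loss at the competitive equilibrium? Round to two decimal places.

DWL = £55.81

Market equilibrium (private): 20.04 + 1.71x = 100.60 - 1.33x → x_m = 26.5000.
Social marginal cost = private MC + MEC = 35.17 + 1.85x.
Set SMC = demand: 35.17 + 1.85x = 100.60 - 1.33x → x* = 20.5755.
Height of the DWL triangle at x_m is SMC(x_m) − demand(x_m) = MEC(x_m) = 18.8400.
DWL = ½ × 5.9245 × 18.8400 = 55.8088.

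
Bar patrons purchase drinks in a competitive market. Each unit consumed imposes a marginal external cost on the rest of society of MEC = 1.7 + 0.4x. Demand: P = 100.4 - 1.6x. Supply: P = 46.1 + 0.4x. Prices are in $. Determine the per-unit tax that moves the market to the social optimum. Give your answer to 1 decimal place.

Social marginal benefit = demand − MEC = 98.7 - 2.0x.
Set SMB = MC: 98.7 - 2.0x = 46.1 + 0.4x → x* = 21.9167.
The Pigouvian tax equals MEC at x*: 1.7 + 0.4×21.9167 = 10.4667.

tax = $10.5 per unit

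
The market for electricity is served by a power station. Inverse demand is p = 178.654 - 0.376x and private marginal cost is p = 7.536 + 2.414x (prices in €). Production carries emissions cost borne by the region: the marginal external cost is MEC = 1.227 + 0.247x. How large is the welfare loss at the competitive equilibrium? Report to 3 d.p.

DWL = €44.152

Market equilibrium (private): 7.536 + 2.414x = 178.654 - 0.376x → x_m = 61.3326.
Social marginal cost = private MC + MEC = 8.763 + 2.661x.
Set SMC = demand: 8.763 + 2.661x = 178.654 - 0.376x → x* = 55.9404.
Height of the DWL triangle at x_m is SMC(x_m) − demand(x_m) = MEC(x_m) = 16.3762.
DWL = ½ × 5.3922 × 16.3762 = 44.1519.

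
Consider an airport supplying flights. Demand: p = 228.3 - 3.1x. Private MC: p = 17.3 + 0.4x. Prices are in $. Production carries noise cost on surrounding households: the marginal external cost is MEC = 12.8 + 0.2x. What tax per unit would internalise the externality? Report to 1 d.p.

tax = $23.5 per unit

Social marginal cost = private MC + MEC = 30.1 + 0.6x.
Set SMC = demand: 30.1 + 0.6x = 228.3 - 3.1x → x* = 53.5676.
The Pigouvian tax equals MEC at x*: 12.8 + 0.2×53.5676 = 23.5135.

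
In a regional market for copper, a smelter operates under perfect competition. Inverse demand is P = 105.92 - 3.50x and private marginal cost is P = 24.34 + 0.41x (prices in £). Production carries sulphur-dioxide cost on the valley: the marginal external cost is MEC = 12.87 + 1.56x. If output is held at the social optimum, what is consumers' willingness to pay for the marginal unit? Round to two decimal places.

Social marginal cost = private MC + MEC = 37.21 + 1.97x.
Set SMC = demand: 37.21 + 1.97x = 105.92 - 3.50x → x* = 12.5612.
Consumer price on the demand curve at x*: 105.92 − 3.50×12.5612 = 61.9558.

P = £61.96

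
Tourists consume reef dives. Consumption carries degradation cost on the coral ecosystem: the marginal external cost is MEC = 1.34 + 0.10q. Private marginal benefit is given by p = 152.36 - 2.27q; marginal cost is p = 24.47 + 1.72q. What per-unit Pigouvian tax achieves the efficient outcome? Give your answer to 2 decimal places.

tax = 4.43 per unit

Social marginal benefit = demand − MEC = 151.02 - 2.37q.
Set SMB = MC: 151.02 - 2.37q = 24.47 + 1.72q → q* = 30.9413.
The Pigouvian tax equals MEC at q*: 1.34 + 0.10×30.9413 = 4.4341.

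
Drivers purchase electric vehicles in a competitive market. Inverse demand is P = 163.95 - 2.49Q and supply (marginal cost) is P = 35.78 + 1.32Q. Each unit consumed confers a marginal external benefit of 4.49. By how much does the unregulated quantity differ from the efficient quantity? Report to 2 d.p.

Market equilibrium (private): 35.78 + 1.32Q = 163.95 - 2.49Q → Q_m = 33.6404.
Social marginal benefit = demand + MEB = 168.44 - 2.49Q.
Set SMB = MC: 168.44 - 2.49Q = 35.78 + 1.32Q → Q* = 34.8189.
Gap = |33.6404 − 34.8189| = 1.1785.

1.18 units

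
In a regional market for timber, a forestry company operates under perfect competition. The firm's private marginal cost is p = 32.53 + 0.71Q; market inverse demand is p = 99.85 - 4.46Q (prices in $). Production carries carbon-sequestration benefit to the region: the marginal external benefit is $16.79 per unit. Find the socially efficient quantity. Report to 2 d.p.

Social marginal cost = private MC − MEB = 15.74 + 0.71Q.
Set SMC = demand: 15.74 + 0.71Q = 99.85 - 4.46Q → Q* = 16.2689.

Q* = 16.27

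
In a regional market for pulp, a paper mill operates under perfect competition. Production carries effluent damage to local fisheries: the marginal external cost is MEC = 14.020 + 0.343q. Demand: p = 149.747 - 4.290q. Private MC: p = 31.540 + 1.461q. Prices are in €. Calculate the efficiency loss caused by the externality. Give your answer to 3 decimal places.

DWL = €36.425

Market equilibrium (private): 31.540 + 1.461q = 149.747 - 4.290q → q_m = 20.5542.
Social marginal cost = private MC + MEC = 45.560 + 1.804q.
Set SMC = demand: 45.560 + 1.804q = 149.747 - 4.290q → q* = 17.0967.
Between q* and q_m the wedge SMC − demand runs linearly from 0 to MEC(q_m), so the loss is a triangle.
DWL = ½ × 3.4575 × 21.0701 = 36.4249.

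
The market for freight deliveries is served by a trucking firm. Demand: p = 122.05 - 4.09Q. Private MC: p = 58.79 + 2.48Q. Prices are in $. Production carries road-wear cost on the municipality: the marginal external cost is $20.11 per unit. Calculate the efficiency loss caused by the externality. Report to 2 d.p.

Market equilibrium (private): 58.79 + 2.48Q = 122.05 - 4.09Q → Q_m = 9.6286.
Social marginal cost = private MC + MEC = 78.90 + 2.48Q.
Set SMC = demand: 78.90 + 2.48Q = 122.05 - 4.09Q → Q* = 6.5677.
The welfare-loss triangle has base |Q_m − Q*| and height MEC(Q_m) (the vertical gap between SMC and demand is zero at Q* and MEC at Q_m).
DWL = ½ × 3.0609 × 20.1100 = 30.7773.

DWL = $30.78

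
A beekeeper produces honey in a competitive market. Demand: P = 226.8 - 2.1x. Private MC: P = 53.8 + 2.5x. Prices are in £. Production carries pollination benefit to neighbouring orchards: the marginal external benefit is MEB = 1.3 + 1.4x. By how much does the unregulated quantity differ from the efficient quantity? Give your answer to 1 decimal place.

16.9 units

Market equilibrium (private): 53.8 + 2.5x = 226.8 - 2.1x → x_m = 37.6087.
Social marginal cost = private MC − MEB = 52.5 + 1.1x.
Set SMC = demand: 52.5 + 1.1x = 226.8 - 2.1x → x* = 54.4688.
Gap = |37.6087 − 54.4688| = 16.8601.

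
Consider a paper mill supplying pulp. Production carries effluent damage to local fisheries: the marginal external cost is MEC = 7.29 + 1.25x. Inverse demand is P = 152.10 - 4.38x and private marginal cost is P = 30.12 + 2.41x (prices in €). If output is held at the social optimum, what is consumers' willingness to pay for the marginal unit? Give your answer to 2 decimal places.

P = €89.62

Social marginal cost = private MC + MEC = 37.41 + 3.66x.
Set SMC = demand: 37.41 + 3.66x = 152.10 - 4.38x → x* = 14.2649.
Consumer price on the demand curve at x*: 152.10 − 4.38×14.2649 = 89.6197.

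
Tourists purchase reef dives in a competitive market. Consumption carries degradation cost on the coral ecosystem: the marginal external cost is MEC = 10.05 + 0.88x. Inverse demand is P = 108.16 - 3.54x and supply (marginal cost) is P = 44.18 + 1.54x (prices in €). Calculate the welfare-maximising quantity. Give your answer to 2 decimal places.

x* = 9.05

Social marginal benefit = demand − MEC = 98.11 - 4.42x.
Set SMB = MC: 98.11 - 4.42x = 44.18 + 1.54x → x* = 9.0487.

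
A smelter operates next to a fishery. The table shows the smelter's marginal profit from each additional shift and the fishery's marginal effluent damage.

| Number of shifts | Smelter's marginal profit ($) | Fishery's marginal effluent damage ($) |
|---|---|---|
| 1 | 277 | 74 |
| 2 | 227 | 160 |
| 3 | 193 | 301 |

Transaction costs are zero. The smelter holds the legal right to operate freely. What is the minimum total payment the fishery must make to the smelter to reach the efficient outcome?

$193

Left alone the smelter would choose level 3 (marginal profit stays positive).
Efficient level: k* = 2 (marginal profit ≥ marginal effluent damage through 2).
The fishery must at least cover the smelter's forgone profit from cutting 3→2: 193 = 193.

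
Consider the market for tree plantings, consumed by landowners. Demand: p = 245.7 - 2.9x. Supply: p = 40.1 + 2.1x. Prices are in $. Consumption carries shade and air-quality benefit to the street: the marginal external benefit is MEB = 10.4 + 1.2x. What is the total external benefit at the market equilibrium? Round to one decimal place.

$1442.2

Market equilibrium (private): 40.1 + 2.1x = 245.7 - 2.9x → x_m = 41.1200.
Total external benefit = ∫₀^{x_m} (10.4 + 1.2x) dx = 10.4×41.1200 + ½×1.2×41.1200² = 1442.1606.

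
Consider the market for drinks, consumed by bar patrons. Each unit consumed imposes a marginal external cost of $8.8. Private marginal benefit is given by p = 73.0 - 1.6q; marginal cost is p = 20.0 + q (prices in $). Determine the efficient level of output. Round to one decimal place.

q* = 17.0

Social marginal benefit = demand − MEC = 64.2 - 1.6q.
Set SMB = MC: 64.2 - 1.6q = 20.0 + q → q* = 17.0000.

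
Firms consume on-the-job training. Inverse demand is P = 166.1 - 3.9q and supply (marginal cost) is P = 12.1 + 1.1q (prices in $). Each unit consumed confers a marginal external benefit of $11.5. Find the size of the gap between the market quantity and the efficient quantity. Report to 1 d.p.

2.3 units

Market equilibrium (private): 12.1 + 1.1q = 166.1 - 3.9q → q_m = 30.8000.
Social marginal benefit = demand + MEB = 177.6 - 3.9q.
Set SMB = MC: 177.6 - 3.9q = 12.1 + 1.1q → q* = 33.1000.
Gap = |30.8000 − 33.1000| = 2.3000.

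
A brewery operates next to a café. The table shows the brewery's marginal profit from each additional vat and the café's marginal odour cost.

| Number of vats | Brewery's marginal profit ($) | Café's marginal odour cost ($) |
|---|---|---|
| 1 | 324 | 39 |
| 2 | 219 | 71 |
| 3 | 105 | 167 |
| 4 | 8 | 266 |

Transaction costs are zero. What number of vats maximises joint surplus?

2

Bargaining reaches the level where marginal profit last exceeds marginal odour cost.
That holds through level 2 (219 ≥ 71) but not at 3 (105 < 167).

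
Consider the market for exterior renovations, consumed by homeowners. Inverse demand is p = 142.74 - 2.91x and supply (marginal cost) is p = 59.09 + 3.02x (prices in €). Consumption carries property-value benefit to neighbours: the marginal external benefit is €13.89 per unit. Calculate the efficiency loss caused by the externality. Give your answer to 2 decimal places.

Market equilibrium (private): 59.09 + 3.02x = 142.74 - 2.91x → x_m = 14.1062.
Social marginal benefit = demand + MEB = 156.63 - 2.91x.
Set SMB = MC: 156.63 - 2.91x = 59.09 + 3.02x → x* = 16.4486.
The loss is the area between SMB and MC from x* to x_m; with linear curves that's a triangle of height MEB(x_m).
DWL = ½ × 2.3424 × 13.8900 = 16.2680.

DWL = €16.27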